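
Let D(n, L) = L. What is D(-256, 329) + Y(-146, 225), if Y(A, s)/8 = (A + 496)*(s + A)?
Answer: 221529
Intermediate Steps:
Y(A, s) = 8*(496 + A)*(A + s) (Y(A, s) = 8*((A + 496)*(s + A)) = 8*((496 + A)*(A + s)) = 8*(496 + A)*(A + s))
D(-256, 329) + Y(-146, 225) = 329 + (8*(-146)**2 + 3968*(-146) + 3968*225 + 8*(-146)*225) = 329 + (8*21316 - 579328 + 892800 - 262800) = 329 + (170528 - 579328 + 892800 - 262800) = 329 + 221200 = 221529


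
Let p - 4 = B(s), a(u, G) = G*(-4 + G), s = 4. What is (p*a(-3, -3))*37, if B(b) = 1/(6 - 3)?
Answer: 3367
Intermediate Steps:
B(b) = ⅓ (B(b) = 1/3 = ⅓)
p = 13/3 (p = 4 + ⅓ = 13/3 ≈ 4.3333)
(p*a(-3, -3))*37 = (13*(-3*(-4 - 3))/3)*37 = (13*(-3*(-7))/3)*37 = ((13/3)*21)*37 = 91*37 = 3367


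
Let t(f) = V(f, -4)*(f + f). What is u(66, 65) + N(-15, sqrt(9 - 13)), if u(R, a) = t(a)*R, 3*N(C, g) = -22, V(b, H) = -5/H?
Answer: 32153/3 ≈ 10718.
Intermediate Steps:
t(f) = 5*f/2 (t(f) = (-5/(-4))*(f + f) = (-5*(-1/4))*(2*f) = 5*(2*f)/4 = 5*f/2)
N(C, g) = -22/3 (N(C, g) = (1/3)*(-22) = -22/3)
u(R, a) = 5*R*a/2 (u(R, a) = (5*a/2)*R = 5*R*a/2)
u(66, 65) + N(-15, sqrt(9 - 13)) = (5/2)*66*65 - 22/3 = 10725 - 22/3 = 32153/3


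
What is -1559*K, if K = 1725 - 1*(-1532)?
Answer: -5077663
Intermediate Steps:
K = 3257 (K = 1725 + 1532 = 3257)
-1559*K = -1559*3257 = -5077663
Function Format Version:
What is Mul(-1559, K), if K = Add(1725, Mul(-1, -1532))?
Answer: -5077663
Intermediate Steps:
K = 3257 (K = Add(1725, 1532) = 3257)
Mul(-1559, K) = Mul(-1559, 3257) = -5077663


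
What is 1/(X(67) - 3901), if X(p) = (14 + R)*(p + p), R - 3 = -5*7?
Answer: -1/6313 ≈ -0.00015840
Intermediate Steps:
R = -32 (R = 3 - 5*7 = 3 - 35 = -32)
X(p) = -36*p (X(p) = (14 - 32)*(p + p) = -36*p)
1/(X(67) - 3901) = 1/(-36*67 - 3901) = 1/(-2412 - 3901) = 1/(-6313) = -1/6313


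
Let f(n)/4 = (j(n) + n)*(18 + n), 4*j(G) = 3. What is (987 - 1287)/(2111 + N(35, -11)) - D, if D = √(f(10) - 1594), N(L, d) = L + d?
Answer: -60/427 - I*√390 ≈ -0.14052 - 19.748*I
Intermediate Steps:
j(G) = ¾ (j(G) = (¼)*3 = ¾)
f(n) = 4*(18 + n)*(¾ + n) (f(n) = 4*((¾ + n)*(18 + n)) = 4*((18 + n)*(¾ + n)) = 4*(18 + n)*(¾ + n))
D = I*√390 (D = √((54 + 4*10² + 75*10) - 1594) = √((54 + 4*100 + 750) - 1594) = √((54 + 400 + 750) - 1594) = √(1204 - 1594) = √(-390) = I*√390 ≈ 19.748*I)
(987 - 1287)/(2111 + N(35, -11)) - D = (987 - 1287)/(2111 + (35 - 11)) - I*√390 = -300/(2111 + 24) - I*√390 = -300/2135 - I*√390 = -300*1/2135 - I*√390 = -60/427 - I*√390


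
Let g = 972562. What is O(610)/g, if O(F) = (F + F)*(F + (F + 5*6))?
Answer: 762500/486281 ≈ 1.5680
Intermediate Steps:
O(F) = 2*F*(30 + 2*F) (O(F) = (2*F)*(F + (F + 30)) = (2*F)*(F + (30 + F)) = (2*F)*(30 + 2*F) = 2*F*(30 + 2*F))
O(610)/g = (4*610*(15 + 610))/972562 = (4*610*625)*(1/972562) = 1525000*(1/972562) = 762500/486281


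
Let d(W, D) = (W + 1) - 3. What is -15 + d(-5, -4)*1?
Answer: -22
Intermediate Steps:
d(W, D) = -2 + W (d(W, D) = (1 + W) - 3 = -2 + W)
-15 + d(-5, -4)*1 = -15 + (-2 - 5)*1 = -15 - 7*1 = -15 - 7 = -22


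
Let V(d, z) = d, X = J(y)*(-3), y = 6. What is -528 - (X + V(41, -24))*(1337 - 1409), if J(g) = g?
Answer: 1128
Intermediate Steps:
X = -18 (X = 6*(-3) = -18)
-528 - (X + V(41, -24))*(1337 - 1409) = -528 - (-18 + 41)*(1337 - 1409) = -528 - 23*(-72) = -528 - 1*(-1656) = -528 + 1656 = 1128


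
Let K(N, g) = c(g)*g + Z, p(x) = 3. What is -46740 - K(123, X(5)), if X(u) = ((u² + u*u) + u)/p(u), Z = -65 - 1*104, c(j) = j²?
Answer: -1423792/27 ≈ -52733.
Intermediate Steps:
Z = -169 (Z = -65 - 104 = -169)
X(u) = u/3 + 2*u²/3 (X(u) = ((u² + u*u) + u)/3 = ((u² + u²) + u)*(⅓) = (2*u² + u)*(⅓) = (u + 2*u²)*(⅓) = u/3 + 2*u²/3)
K(N, g) = -169 + g³ (K(N, g) = g²*g - 169 = g³ - 169 = -169 + g³)
-46740 - K(123, X(5)) = -46740 - (-169 + ((⅓)*5*(1 + 2*5))³) = -46740 - (-169 + ((⅓)*5*(1 + 10))³) = -46740 - (-169 + ((⅓)*5*11)³) = -46740 - (-169 + (55/3)³) = -46740 - (-169 + 166375/27) = -46740 - 1*161812/27 = -46740 - 161812/27 = -1423792/27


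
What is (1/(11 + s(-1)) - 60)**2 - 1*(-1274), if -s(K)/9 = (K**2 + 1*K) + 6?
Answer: 9017187/1849 ≈ 4876.8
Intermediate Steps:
s(K) = -54 - 9*K - 9*K**2 (s(K) = -9*((K**2 + 1*K) + 6) = -9*((K**2 + K) + 6) = -9*((K + K**2) + 6) = -9*(6 + K + K**2) = -54 - 9*K - 9*K**2)
(1/(11 + s(-1)) - 60)**2 - 1*(-1274) = (1/(11 + (-54 - 9*(-1) - 9*(-1)**2)) - 60)**2 - 1*(-1274) = (1/(11 + (-54 + 9 - 9*1)) - 60)**2 + 1274 = (1/(11 + (-54 + 9 - 9)) - 60)**2 + 1274 = (1/(11 - 54) - 60)**2 + 1274 = (1/(-43) - 60)**2 + 1274 = (-1/43 - 60)**2 + 1274 = (-2581/43)**2 + 1274 = 6661561/1849 + 1274 = 9017187/1849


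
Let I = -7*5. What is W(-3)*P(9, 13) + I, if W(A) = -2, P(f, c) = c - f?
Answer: -43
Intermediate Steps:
I = -35
W(-3)*P(9, 13) + I = -2*(13 - 1*9) - 35 = -2*(13 - 9) - 35 = -2*4 - 35 = -8 - 35 = -43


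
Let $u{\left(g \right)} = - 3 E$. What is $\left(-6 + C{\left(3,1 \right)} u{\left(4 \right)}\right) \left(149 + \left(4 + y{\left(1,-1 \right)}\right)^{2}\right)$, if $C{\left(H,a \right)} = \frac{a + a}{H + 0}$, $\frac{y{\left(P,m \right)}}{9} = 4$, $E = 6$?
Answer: $-31482$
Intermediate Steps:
$y{\left(P,m \right)} = 36$ ($y{\left(P,m \right)} = 9 \cdot 4 = 36$)
$C{\left(H,a \right)} = \frac{2 a}{H}$
$u{\left(g \right)} = -18$ ($u{\left(g \right)} = \left(-3\right) 6 = -18$)
$\left(-6 + C{\left(3,1 \right)} u{\left(4 \right)}\right) \left(149 + \left(4 + y{\left(1,-1 \right)}\right)^{2}\right) = \left(-6 + 2 \cdot 1 \cdot \frac{1}{3} \left(-18\right)\right) \left(149 + \left(4 + 36\right)^{2}\right) = \left(-6 + 2 \cdot 1 \cdot \frac{1}{3} \left(-18\right)\right) \left(149 + 40^{2}\right) = \left(-6 + \frac{2}{3} \left(-18\right)\right) \left(149 + 1600\right) = \left(-6 - 12\right) 1749 = \left(-18\right) 1749 = -31482$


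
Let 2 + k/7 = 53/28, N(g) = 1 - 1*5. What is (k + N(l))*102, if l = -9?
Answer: -969/2 ≈ -484.50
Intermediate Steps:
N(g) = -4 (N(g) = 1 - 5 = -4)
k = -3/4 (k = -14 + 7*(53/28) = -14 + 53/4 = -3/4 ≈ -0.75000)
(k + N(l))*102 = (-3/4 - 4)*102 = -19/4*102 = -969/2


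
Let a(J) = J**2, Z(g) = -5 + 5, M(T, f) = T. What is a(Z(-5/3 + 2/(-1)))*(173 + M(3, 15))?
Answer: 0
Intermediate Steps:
Z(g) = 0
a(Z(-5/3 + 2/(-1)))*(173 + M(3, 15)) = 0**2*(173 + 3) = 0*176 = 0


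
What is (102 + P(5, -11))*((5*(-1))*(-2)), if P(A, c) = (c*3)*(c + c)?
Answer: 8280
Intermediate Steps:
P(A, c) = 6*c**2 (P(A, c) = (3*c)*(2*c) = 6*c**2)
(102 + P(5, -11))*((5*(-1))*(-2)) = (102 + 6*(-11)**2)*((5*(-1))*(-2)) = (102 + 6*121)*(-5*(-2)) = (102 + 726)*10 = 828*10 = 8280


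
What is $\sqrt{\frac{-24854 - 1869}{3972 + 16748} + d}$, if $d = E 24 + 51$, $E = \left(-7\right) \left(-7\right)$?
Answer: $\frac{\sqrt{32888748515}}{5180} \approx 35.01$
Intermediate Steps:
$E = 49$
$d = 1227$ ($d = 49 \cdot 24 + 51 = 1176 + 51 = 1227$)
$\sqrt{\frac{-24854 - 1869}{3972 + 16748} + d} = \sqrt{\frac{-24854 - 1869}{3972 + 16748} + 1227} = \sqrt{- \frac{26723}{20720} + 1227} = \sqrt{\frac{25396717}{20720}} = \frac{\sqrt{32888748515}}{5180}$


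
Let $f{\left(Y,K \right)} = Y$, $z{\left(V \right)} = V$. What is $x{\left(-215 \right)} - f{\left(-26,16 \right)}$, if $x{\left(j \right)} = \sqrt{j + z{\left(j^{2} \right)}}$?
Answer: $26 + \sqrt{46010} \approx 240.5$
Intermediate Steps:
$x{\left(j \right)} = \sqrt{j + j^{2}}$
$x{\left(-215 \right)} - f{\left(-26,16 \right)} = \sqrt{- 215 \left(1 - 215\right)} - -26 = \sqrt{\left(-215\right) \left(-214\right)} + 26 = \sqrt{46010} + 26 = 26 + \sqrt{46010}$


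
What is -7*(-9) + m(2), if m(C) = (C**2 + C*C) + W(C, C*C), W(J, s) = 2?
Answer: 73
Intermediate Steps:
m(C) = 2 + 2*C**2 (m(C) = (C**2 + C*C) + 2 = (C**2 + C**2) + 2 = 2*C**2 + 2 = 2 + 2*C**2)
-7*(-9) + m(2) = -7*(-9) + (2 + 2*2**2) = 63 + (2 + 2*4) = 63 + (2 + 8) = 63 + 10 = 73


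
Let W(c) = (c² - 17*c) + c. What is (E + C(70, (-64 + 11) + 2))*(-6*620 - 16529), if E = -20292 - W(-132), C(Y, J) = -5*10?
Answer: 807489622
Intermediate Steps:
W(c) = c² - 16*c
C(Y, J) = -50
E = -39828 (E = -20292 - (-132)*(-16 - 132) = -20292 - (-132)*(-148) = -20292 - 1*19536 = -20292 - 19536 = -39828)
(E + C(70, (-64 + 11) + 2))*(-6*620 - 16529) = (-39828 - 50)*(-6*620 - 16529) = -39878*(-3720 - 16529) = -39878*(-20249) = 807489622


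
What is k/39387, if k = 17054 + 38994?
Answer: 56048/39387 ≈ 1.4230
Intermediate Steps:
k = 56048
k/39387 = 56048/39387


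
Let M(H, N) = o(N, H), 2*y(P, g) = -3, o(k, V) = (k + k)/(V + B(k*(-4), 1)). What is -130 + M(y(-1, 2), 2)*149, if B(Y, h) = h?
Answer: -1322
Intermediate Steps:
o(k, V) = 2*k/(1 + V) (o(k, V) = (k + k)/(V + 1) = (2*k)/(1 + V) = 2*k/(1 + V))
y(P, g) = -3/2 (y(P, g) = (1/2)*(-3) = -3/2)
M(H, N) = 2*N/(1 + H)
-130 + M(y(-1, 2), 2)*149 = -130 + (2*2/(1 - 3/2))*149 = -130 + (2*2/(-1/2))*149 = -130 + (2*2*(-2))*149 = -130 - 8*149 = -130 - 1192 = -1322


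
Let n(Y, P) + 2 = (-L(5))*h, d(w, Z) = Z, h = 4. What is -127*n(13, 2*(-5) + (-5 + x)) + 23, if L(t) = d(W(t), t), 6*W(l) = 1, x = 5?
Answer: 2817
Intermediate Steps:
W(l) = ⅙ (W(l) = (⅙)*1 = ⅙)
L(t) = t
n(Y, P) = -22 (n(Y, P) = -2 - 1*5*4 = -2 - 5*4 = -2 - 20 = -22)
-127*n(13, 2*(-5) + (-5 + x)) + 23 = -127*(-22) + 23 = 2794 + 23 = 2817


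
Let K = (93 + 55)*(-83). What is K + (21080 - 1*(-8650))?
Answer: 17446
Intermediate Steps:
K = -12284 (K = 148*(-83) = -12284)
K + (21080 - 1*(-8650)) = -12284 + (21080 - 1*(-8650)) = -12284 + (21080 + 8650) = -12284 + 29730 = 17446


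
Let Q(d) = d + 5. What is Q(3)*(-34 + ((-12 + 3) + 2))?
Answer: -328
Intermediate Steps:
Q(d) = 5 + d
Q(3)*(-34 + ((-12 + 3) + 2)) = (5 + 3)*(-34 + ((-12 + 3) + 2)) = 8*(-34 + (-9 + 2)) = 8*(-34 - 7) = 8*(-41) = -328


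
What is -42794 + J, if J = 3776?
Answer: -39018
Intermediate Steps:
-42794 + J = -42794 + 3776 = -39018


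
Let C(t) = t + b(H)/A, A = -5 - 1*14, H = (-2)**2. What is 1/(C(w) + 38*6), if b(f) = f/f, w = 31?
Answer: 19/4920 ≈ 0.0038618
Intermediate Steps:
H = 4
A = -19 (A = -5 - 14 = -19)
b(f) = 1
C(t) = -1/19 + t (C(t) = t + 1/(-19) = t + 1*(-1/19) = t - 1/19 = -1/19 + t)
1/(C(w) + 38*6) = 1/((-1/19 + 31) + 38*6) = 1/(588/19 + 228) = 1/(4920/19) = 19/4920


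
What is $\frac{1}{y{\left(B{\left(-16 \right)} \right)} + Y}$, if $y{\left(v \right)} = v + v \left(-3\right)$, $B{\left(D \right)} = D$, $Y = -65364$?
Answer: $- \frac{1}{65332} \approx -1.5306 \cdot 10^{-5}$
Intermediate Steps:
$y{\left(v \right)} = - 2 v$ ($y{\left(v \right)} = v - 3 v = - 2 v$)
$\frac{1}{y{\left(B{\left(-16 \right)} \right)} + Y} = \frac{1}{\left(-2\right) \left(-16\right) - 65364} = \frac{1}{32 - 65364} = \frac{1}{-65332} = - \frac{1}{65332}$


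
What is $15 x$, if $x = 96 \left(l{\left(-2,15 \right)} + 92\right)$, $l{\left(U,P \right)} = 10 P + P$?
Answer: $370080$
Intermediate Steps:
$l{\left(U,P \right)} = 11 P$
$x = 24672$ ($x = 96 \left(11 \cdot 15 + 92\right) = 96 \left(165 + 92\right) = 96 \cdot 257 = 24672$)
$15 x = 15 \cdot 24672 = 370080$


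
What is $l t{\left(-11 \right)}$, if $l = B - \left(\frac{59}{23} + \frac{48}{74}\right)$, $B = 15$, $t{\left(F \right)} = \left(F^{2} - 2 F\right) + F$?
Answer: $\frac{1323960}{851} \approx 1555.8$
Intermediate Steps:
$t{\left(F \right)} = F^{2} - F$
$l = \frac{10030}{851}$ ($l = 15 - \left(\frac{59}{23} + \frac{48}{74}\right) = 15 - \left(59 \cdot \frac{1}{23} + 48 \cdot \frac{1}{74}\right) = 15 - \left(\frac{59}{23} + \frac{24}{37}\right) = 15 - \frac{2735}{851} = \frac{10030}{851} \approx 11.786$)
$l t{\left(-11 \right)} = \frac{10030 \left(- 11 \left(-1 - 11\right)\right)}{851} = \frac{10030 \left(\left(-11\right) \left(-12\right)\right)}{851} = \frac{10030}{851} \cdot 132 = \frac{1323960}{851}$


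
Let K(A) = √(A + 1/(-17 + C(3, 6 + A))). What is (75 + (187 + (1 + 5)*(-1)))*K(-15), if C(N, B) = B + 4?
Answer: 128*I*√7282/11 ≈ 992.98*I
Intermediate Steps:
C(N, B) = 4 + B
K(A) = √(A + 1/(-7 + A)) (K(A) = √(A + 1/(-17 + (4 + (6 + A)))) = √(A + 1/(-17 + (10 + A))) = √(A + 1/(-7 + A)))
(75 + (187 + (1 + 5)*(-1)))*K(-15) = (75 + (187 + (1 + 5)*(-1)))*√((1 - 15*(-7 - 15))/(-7 - 15)) = (75 + (187 + 6*(-1)))*√((1 - 15*(-22))/(-22)) = (75 + (187 - 6))*√(-(1 + 330)/22) = (75 + 181)*√(-1/22*331) = 256*√(-331/22) = 256*(I*√7282/22) = 128*I*√7282/11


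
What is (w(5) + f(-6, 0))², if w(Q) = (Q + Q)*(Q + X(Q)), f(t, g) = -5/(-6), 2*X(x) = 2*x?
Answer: 366025/36 ≈ 10167.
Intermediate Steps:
X(x) = x (X(x) = (2*x)/2 = x)
f(t, g) = ⅚ (f(t, g) = -5*(-⅙) = ⅚)
w(Q) = 4*Q² (w(Q) = (Q + Q)*(Q + Q) = (2*Q)*(2*Q) = 4*Q²)
(w(5) + f(-6, 0))² = (4*5² + ⅚)² = (4*25 + ⅚)² = (100 + ⅚)² = (605/6)² = 366025/36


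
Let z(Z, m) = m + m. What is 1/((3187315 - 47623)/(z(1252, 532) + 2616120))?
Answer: 654296/784923 ≈ 0.83358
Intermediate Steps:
z(Z, m) = 2*m
1/((3187315 - 47623)/(z(1252, 532) + 2616120)) = 1/((3187315 - 47623)/(2*532 + 2616120)) = 1/(3139692/(1064 + 2616120)) = 1/(3139692/2617184) = 1/(3139692*(1/2617184)) = 1/(784923/654296) = 654296/784923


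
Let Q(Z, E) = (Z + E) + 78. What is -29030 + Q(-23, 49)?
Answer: -28926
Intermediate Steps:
Q(Z, E) = 78 + E + Z (Q(Z, E) = (E + Z) + 78 = 78 + E + Z)
-29030 + Q(-23, 49) = -29030 + (78 + 49 - 23) = -29030 + 104 = -28926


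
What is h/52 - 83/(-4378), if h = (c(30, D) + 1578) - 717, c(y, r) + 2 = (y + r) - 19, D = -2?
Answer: 951105/56914 ≈ 16.711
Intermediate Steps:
c(y, r) = -21 + r + y (c(y, r) = -2 + ((y + r) - 19) = -2 + ((r + y) - 19) = -2 + (-19 + r + y) = -21 + r + y)
h = 868 (h = ((-21 - 2 + 30) + 1578) - 717 = (7 + 1578) - 717 = 1585 - 717 = 868)
h/52 - 83/(-4378) = 868/52 - 83/(-4378) = 868*(1/52) - 83*(-1/4378) = 217/13 + 83/4378 = 951105/56914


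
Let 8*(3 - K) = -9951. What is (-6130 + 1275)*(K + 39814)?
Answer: -1594804385/8 ≈ -1.9935e+8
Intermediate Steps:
K = 9975/8 (K = 3 - ⅛*(-9951) = 3 + 9951/8 = 9975/8 ≈ 1246.9)
(-6130 + 1275)*(K + 39814) = (-6130 + 1275)*(9975/8 + 39814) = -4855*328487/8 = -1594804385/8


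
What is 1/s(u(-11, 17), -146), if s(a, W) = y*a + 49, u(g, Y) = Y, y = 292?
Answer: 1/5013 ≈ 0.00019948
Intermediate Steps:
s(a, W) = 49 + 292*a (s(a, W) = 292*a + 49 = 49 + 292*a)
1/s(u(-11, 17), -146) = 1/(49 + 292*17) = 1/(49 + 4964) = 1/5013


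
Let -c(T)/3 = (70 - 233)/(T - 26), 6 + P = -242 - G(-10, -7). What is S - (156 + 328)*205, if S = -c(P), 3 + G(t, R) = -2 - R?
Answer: -9128077/92 ≈ -99218.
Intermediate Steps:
G(t, R) = -5 - R (G(t, R) = -3 + (-2 - R) = -5 - R)
P = -250 (P = -6 + (-242 - (-5 - 1*(-7))) = -6 + (-242 - (-5 + 7)) = -6 + (-242 - 1*2) = -6 + (-242 - 2) = -6 - 244 = -250)
c(T) = 489/(-26 + T) (c(T) = -3*(70 - 233)/(T - 26) = -(-489)/(-26 + T) = 489/(-26 + T))
S = 163/92 (S = -489/(-26 - 250) = -489/(-276) = -489*(-1)/276 = -1*(-163/92) = 163/92 ≈ 1.7717)
S - (156 + 328)*205 = 163/92 - (156 + 328)*205 = 163/92 - 484*205 = 163/92 - 1*99220 = 163/92 - 99220 = -9128077/92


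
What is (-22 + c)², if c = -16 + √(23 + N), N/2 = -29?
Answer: (38 - I*√35)² ≈ 1409.0 - 449.62*I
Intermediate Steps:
N = -58 (N = 2*(-29) = -58)
c = -16 + I*√35 (c = -16 + √(23 - 58) = -16 + √(-35) = -16 + I*√35 ≈ -16.0 + 5.9161*I)
(-22 + c)² = (-22 + (-16 + I*√35))² = (-38 + I*√35)²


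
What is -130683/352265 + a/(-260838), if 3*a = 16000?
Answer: -53948758531/137826147105 ≈ -0.39143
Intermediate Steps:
a = 16000/3 (a = (1/3)*16000 = 16000/3 ≈ 5333.3)
-130683/352265 + a/(-260838) = -130683/352265 + (16000/3)/(-260838) = -130683*1/352265 + (16000/3)*(-1/260838) = -130683/352265 - 8000/391257 = -53948758531/137826147105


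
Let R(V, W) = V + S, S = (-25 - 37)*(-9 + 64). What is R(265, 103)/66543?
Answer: -3145/66543 ≈ -0.047263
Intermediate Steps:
S = -3410 (S = -62*55 = -3410)
R(V, W) = -3410 + V (R(V, W) = V - 3410 = -3410 + V)
R(265, 103)/66543 = (-3410 + 265)/66543 = -3145*1/66543 = -3145/66543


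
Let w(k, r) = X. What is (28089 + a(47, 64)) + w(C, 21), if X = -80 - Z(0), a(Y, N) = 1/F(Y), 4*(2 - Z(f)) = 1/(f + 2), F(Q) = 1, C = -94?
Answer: 224065/8 ≈ 28008.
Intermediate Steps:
Z(f) = 2 - 1/(4*(2 + f)) (Z(f) = 2 - 1/(4*(f + 2)) = 2 - 1/(4*(2 + f)))
a(Y, N) = 1 (a(Y, N) = 1/1 = 1)
X = -655/8 (X = -80 - (15 + 8*0)/(4*(2 + 0)) = -80 - (15 + 0)/(4*2) = -80 - 15/(4*2) = -80 - 1*15/8 = -80 - 15/8 = -655/8 ≈ -81.875)
w(k, r) = -655/8
(28089 + a(47, 64)) + w(C, 21) = (28089 + 1) - 655/8 = 28090 - 655/8 = 224065/8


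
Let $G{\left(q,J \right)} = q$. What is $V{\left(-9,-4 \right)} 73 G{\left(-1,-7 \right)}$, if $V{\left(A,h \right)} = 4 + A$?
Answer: $365$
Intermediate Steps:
$V{\left(-9,-4 \right)} 73 G{\left(-1,-7 \right)} = \left(4 - 9\right) 73 \left(-1\right) = \left(-5\right) 73 \left(-1\right) = \left(-365\right) \left(-1\right) = 365$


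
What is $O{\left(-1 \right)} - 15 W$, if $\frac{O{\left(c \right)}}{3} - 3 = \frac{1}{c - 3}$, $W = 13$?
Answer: $- \frac{747}{4} \approx -186.75$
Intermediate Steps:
$O{\left(c \right)} = 9 + \frac{3}{-3 + c}$ ($O{\left(c \right)} = 9 + \frac{3}{c - 3} = 9 + \frac{3}{-3 + c}$)
$O{\left(-1 \right)} - 15 W = \frac{3 \left(-8 + 3 \left(-1\right)\right)}{-3 - 1} - 195 = \frac{3 \left(-8 - 3\right)}{-4} - 195 = 3 \left(- \frac{1}{4}\right) \left(-11\right) - 195 = \frac{33}{4} - 195 = - \frac{747}{4}$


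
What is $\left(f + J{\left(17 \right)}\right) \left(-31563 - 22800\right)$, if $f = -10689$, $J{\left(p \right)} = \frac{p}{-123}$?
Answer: $\frac{23824838444}{41} \approx 5.8109 \cdot 10^{8}$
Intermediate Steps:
$J{\left(p \right)} = - \frac{p}{123}$ ($J{\left(p \right)} = p \left(- \frac{1}{123}\right) = - \frac{p}{123}$)
$\left(f + J{\left(17 \right)}\right) \left(-31563 - 22800\right) = \left(-10689 - \frac{17}{123}\right) \left(-31563 - 22800\right) = \left(-10689 - \frac{17}{123}\right) \left(-54363\right) = \left(- \frac{1314764}{123}\right) \left(-54363\right) = \frac{23824838444}{41}$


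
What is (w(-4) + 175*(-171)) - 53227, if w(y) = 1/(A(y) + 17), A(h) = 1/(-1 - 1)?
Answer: -2744014/33 ≈ -83152.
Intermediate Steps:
A(h) = -1/2 (A(h) = 1/(-2) = -1/2)
w(y) = 2/33 (w(y) = 1/(-1/2 + 17) = 1/(33/2) = 2/33)
(w(-4) + 175*(-171)) - 53227 = (2/33 + 175*(-171)) - 53227 = (2/33 - 29925) - 53227 = -987523/33 - 53227 = -2744014/33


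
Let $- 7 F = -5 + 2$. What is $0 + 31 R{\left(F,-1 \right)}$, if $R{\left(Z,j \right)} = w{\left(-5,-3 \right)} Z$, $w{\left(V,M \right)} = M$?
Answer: $- \frac{279}{7} \approx -39.857$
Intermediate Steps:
$F = \frac{3}{7}$ ($F = - \frac{-5 + 2}{7} = \left(- \frac{1}{7}\right) \left(-3\right) = \frac{3}{7} \approx 0.42857$)
$R{\left(Z,j \right)} = - 3 Z$
$0 + 31 R{\left(F,-1 \right)} = 0 + 31 \left(\left(-3\right) \frac{3}{7}\right) = 0 + 31 \left(- \frac{9}{7}\right) = 0 - \frac{279}{7} = - \frac{279}{7}$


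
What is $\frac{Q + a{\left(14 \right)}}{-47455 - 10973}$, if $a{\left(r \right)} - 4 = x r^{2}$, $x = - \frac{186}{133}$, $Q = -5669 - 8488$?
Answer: $\frac{274115}{1110132} \approx 0.24692$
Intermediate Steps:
$Q = -14157$
$x = - \frac{186}{133}$ ($x = \left(-186\right) \frac{1}{133} = - \frac{186}{133} \approx -1.3985$)
$a{\left(r \right)} = 4 - \frac{186 r^{2}}{133}$
$\frac{Q + a{\left(14 \right)}}{-47455 - 10973} = \frac{-14157 + \left(4 - \frac{186 \cdot 14^{2}}{133}\right)}{-47455 - 10973} = \frac{-14157 + \left(4 - \frac{5208}{19}\right)}{-58428} = \left(-14157 + \left(4 - \frac{5208}{19}\right)\right) \left(- \frac{1}{58428}\right) = \left(-14157 - \frac{5132}{19}\right) \left(- \frac{1}{58428}\right) = \left(- \frac{274115}{19}\right) \left(- \frac{1}{58428}\right) = \frac{274115}{1110132}$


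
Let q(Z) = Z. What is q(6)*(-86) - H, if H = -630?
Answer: 114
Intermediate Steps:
q(6)*(-86) - H = 6*(-86) - 1*(-630) = -516 + 630 = 114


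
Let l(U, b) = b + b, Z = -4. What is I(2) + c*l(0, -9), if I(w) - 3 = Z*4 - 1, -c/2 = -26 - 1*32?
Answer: -2102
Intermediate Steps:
l(U, b) = 2*b
c = 116 (c = -2*(-26 - 1*32) = -2*(-26 - 32) = -2*(-58) = 116)
I(w) = -14 (I(w) = 3 + (-4*4 - 1) = 3 + (-16 - 1) = 3 - 17 = -14)
I(2) + c*l(0, -9) = -14 + 116*(2*(-9)) = -14 + 116*(-18) = -14 - 2088 = -2102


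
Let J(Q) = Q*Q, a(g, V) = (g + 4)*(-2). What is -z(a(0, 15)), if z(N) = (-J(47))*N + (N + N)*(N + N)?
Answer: -17928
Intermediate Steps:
a(g, V) = -8 - 2*g (a(g, V) = (4 + g)*(-2) = -8 - 2*g)
J(Q) = Q²
z(N) = -2209*N + 4*N² (z(N) = (-1*47²)*N + (N + N)*(N + N) = (-1*2209)*N + (2*N)*(2*N) = -2209*N + 4*N²)
-z(a(0, 15)) = -(-8 - 2*0)*(-2209 + 4*(-8 - 2*0)) = -(-8 + 0)*(-2209 + 4*(-8 + 0)) = -(-8)*(-2209 + 4*(-8)) = -(-8)*(-2209 - 32) = -(-8)*(-2241) = -1*17928 = -17928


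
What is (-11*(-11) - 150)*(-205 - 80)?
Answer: 8265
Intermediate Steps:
(-11*(-11) - 150)*(-205 - 80) = (121 - 150)*(-285) = -29*(-285) = 8265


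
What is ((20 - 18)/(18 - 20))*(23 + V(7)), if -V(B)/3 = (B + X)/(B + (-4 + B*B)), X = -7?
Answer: -23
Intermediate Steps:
V(B) = -3*(-7 + B)/(-4 + B + B²) (V(B) = -3*(B - 7)/(B + (-4 + B*B)) = -3*(-7 + B)/(B + (-4 + B²)) = -3*(-7 + B)/(-4 + B + B²))
((20 - 18)/(18 - 20))*(23 + V(7)) = ((20 - 18)/(18 - 20))*(23 + 3*(7 - 1*7)/(-4 + 7 + 7²)) = (2/(-2))*(23 + 3*(7 - 7)/(-4 + 7 + 49)) = (2*(-½))*(23 + 3*0/52) = -(23 + 3*(1/52)*0) = -(23 + 0) = -1*23 = -23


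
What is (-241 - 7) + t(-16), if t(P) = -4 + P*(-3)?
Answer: -204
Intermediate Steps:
t(P) = -4 - 3*P
(-241 - 7) + t(-16) = (-241 - 7) + (-4 - 3*(-16)) = -248 + (-4 + 48) = -248 + 44 = -204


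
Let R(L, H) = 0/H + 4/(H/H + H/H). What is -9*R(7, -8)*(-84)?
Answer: 1512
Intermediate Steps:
R(L, H) = 2 (R(L, H) = 0 + 4/(1 + 1) = 0 + 4/2 = 0 + 4*(½) = 0 + 2 = 2)
-9*R(7, -8)*(-84) = -9*2*(-84) = -18*(-84) = 1512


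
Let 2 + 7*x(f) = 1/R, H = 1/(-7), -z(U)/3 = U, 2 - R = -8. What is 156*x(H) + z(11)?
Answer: -2637/35 ≈ -75.343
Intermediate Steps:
R = 10 (R = 2 - 1*(-8) = 2 + 8 = 10)
z(U) = -3*U
H = -⅐ ≈ -0.14286
x(f) = -19/70 (x(f) = -2/7 + (⅐)/10 = -2/7 + (⅐)*(⅒) = -2/7 + 1/70 = -19/70)
156*x(H) + z(11) = 156*(-19/70) - 3*11 = -1482/35 - 33 = -2637/35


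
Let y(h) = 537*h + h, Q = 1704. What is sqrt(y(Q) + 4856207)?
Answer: sqrt(5772959) ≈ 2402.7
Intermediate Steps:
y(h) = 538*h
sqrt(y(Q) + 4856207) = sqrt(538*1704 + 4856207) = sqrt(916752 + 4856207) = sqrt(5772959)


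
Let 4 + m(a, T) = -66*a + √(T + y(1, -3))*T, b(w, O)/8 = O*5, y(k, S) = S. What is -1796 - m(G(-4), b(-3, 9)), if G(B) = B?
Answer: -2056 - 360*√357 ≈ -8858.0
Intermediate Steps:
b(w, O) = 40*O (b(w, O) = 8*(O*5) = 8*(5*O) = 40*O)
m(a, T) = -4 - 66*a + T*√(-3 + T) (m(a, T) = -4 + (-66*a + √(T - 3)*T) = -4 + (-66*a + √(-3 + T)*T) = -4 + (-66*a + T*√(-3 + T)) = -4 - 66*a + T*√(-3 + T))
-1796 - m(G(-4), b(-3, 9)) = -1796 - (-4 - 66*(-4) + (40*9)*√(-3 + 40*9)) = -1796 - (-4 + 264 + 360*√(-3 + 360)) = -1796 - (-4 + 264 + 360*√357) = -1796 - (260 + 360*√357) = -1796 + (-260 - 360*√357) = -2056 - 360*√357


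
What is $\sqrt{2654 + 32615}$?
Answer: $\sqrt{35269} \approx 187.8$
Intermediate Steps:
$\sqrt{2654 + 32615} = \sqrt{35269}$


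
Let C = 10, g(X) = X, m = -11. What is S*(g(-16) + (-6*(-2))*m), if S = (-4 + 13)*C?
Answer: -13320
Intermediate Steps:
S = 90 (S = (-4 + 13)*10 = 9*10 = 90)
S*(g(-16) + (-6*(-2))*m) = 90*(-16 - 6*(-2)*(-11)) = 90*(-16 + 12*(-11)) = 90*(-16 - 132) = 90*(-148) = -13320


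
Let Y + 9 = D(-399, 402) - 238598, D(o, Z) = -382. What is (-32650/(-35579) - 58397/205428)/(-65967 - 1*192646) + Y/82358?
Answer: -225866598029371773665/77835823321847172324 ≈ -2.9018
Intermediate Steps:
Y = -238989 (Y = -9 + (-382 - 238598) = -9 - 238980 = -238989)
(-32650/(-35579) - 58397/205428)/(-65967 - 1*192646) + Y/82358 = (-32650/(-35579) - 58397/205428)/(-65967 - 1*192646) - 238989/82358 = (-32650*(-1/35579) - 58397*1/205428)/(-65967 - 192646) - 238989*1/82358 = (32650/35579 - 58397/205428)/(-258613) - 238989/82358 = (4629517337/7308922812)*(-1/258613) - 238989/82358 = -4629517337/1890182455179756 - 238989/82358 = -225866598029371773665/77835823321847172324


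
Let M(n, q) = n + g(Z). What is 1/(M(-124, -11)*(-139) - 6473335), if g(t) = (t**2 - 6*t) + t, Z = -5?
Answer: -1/6463049 ≈ -1.5473e-7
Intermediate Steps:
g(t) = t**2 - 5*t
M(n, q) = 50 + n (M(n, q) = n - 5*(-5 - 5) = n - 5*(-10) = n + 50 = 50 + n)
1/(M(-124, -11)*(-139) - 6473335) = 1/((50 - 124)*(-139) - 6473335) = 1/(-74*(-139) - 6473335) = 1/(10286 - 6473335) = 1/(-6463049) = -1/6463049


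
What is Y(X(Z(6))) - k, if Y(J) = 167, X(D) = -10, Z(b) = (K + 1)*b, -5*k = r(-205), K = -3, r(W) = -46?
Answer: 789/5 ≈ 157.80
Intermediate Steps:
k = 46/5 (k = -⅕*(-46) = 46/5 ≈ 9.2000)
Z(b) = -2*b (Z(b) = (-3 + 1)*b = -2*b)
Y(X(Z(6))) - k = 167 - 1*46/5 = 167 - 46/5 = 789/5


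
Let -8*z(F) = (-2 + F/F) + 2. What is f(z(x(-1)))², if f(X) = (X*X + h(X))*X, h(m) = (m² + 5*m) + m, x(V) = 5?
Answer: 529/65536 ≈ 0.0080719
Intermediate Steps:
h(m) = m² + 6*m
z(F) = -⅛ (z(F) = -((-2 + F/F) + 2)/8 = -((-2 + 1) + 2)/8 = -(-1 + 2)/8 = -⅛*1 = -⅛)
f(X) = X*(X² + X*(6 + X)) (f(X) = (X*X + X*(6 + X))*X = (X² + X*(6 + X))*X = X*(X² + X*(6 + X)))
f(z(x(-1)))² = (2*(-⅛)²*(3 - ⅛))² = (2*(1/64)*(23/8))² = (23/256)² = 529/65536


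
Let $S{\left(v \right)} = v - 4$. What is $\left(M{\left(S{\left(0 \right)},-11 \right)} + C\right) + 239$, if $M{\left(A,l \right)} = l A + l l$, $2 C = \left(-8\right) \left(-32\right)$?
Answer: $532$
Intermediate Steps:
$S{\left(v \right)} = -4 + v$
$C = 128$ ($C = \frac{\left(-8\right) \left(-32\right)}{2} = \frac{1}{2} \cdot 256 = 128$)
$M{\left(A,l \right)} = l^{2} + A l$ ($M{\left(A,l \right)} = A l + l^{2} = l^{2} + A l$)
$\left(M{\left(S{\left(0 \right)},-11 \right)} + C\right) + 239 = \left(- 11 \left(\left(-4 + 0\right) - 11\right) + 128\right) + 239 = \left(- 11 \left(-4 - 11\right) + 128\right) + 239 = \left(\left(-11\right) \left(-15\right) + 128\right) + 239 = \left(165 + 128\right) + 239 = 293 + 239 = 532$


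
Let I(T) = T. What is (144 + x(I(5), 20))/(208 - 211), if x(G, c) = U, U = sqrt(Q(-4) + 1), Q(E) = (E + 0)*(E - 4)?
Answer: -48 - sqrt(33)/3 ≈ -49.915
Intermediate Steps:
Q(E) = E*(-4 + E)
U = sqrt(33) (U = sqrt(-4*(-4 - 4) + 1) = sqrt(-4*(-8) + 1) = sqrt(32 + 1) = sqrt(33) ≈ 5.7446)
x(G, c) = sqrt(33)
(144 + x(I(5), 20))/(208 - 211) = (144 + sqrt(33))/(208 - 211) = (144 + sqrt(33))/(-3) = (144 + sqrt(33))*(-1/3) = -48 - sqrt(33)/3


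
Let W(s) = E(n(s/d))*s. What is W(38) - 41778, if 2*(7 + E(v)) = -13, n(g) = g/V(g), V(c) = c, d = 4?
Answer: -42291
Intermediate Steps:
n(g) = 1 (n(g) = g/g = 1)
E(v) = -27/2 (E(v) = -7 + (½)*(-13) = -7 - 13/2 = -27/2)
W(s) = -27*s/2
W(38) - 41778 = -27/2*38 - 41778 = -513 - 41778 = -42291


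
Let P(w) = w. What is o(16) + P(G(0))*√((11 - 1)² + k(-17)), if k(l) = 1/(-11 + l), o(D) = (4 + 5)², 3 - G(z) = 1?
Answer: 81 + 3*√2177/7 ≈ 101.00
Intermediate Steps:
G(z) = 2 (G(z) = 3 - 1*1 = 3 - 1 = 2)
o(D) = 81 (o(D) = 9² = 81)
o(16) + P(G(0))*√((11 - 1)² + k(-17)) = 81 + 2*√((11 - 1)² + 1/(-11 - 17)) = 81 + 2*√(10² + 1/(-28)) = 81 + 2*√(100 - 1/28) = 81 + 2*√(2799/28) = 81 + 2*(3*√2177/14) = 81 + 3*√2177/7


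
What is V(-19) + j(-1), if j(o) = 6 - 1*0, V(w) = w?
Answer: -13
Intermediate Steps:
j(o) = 6 (j(o) = 6 + 0 = 6)
V(-19) + j(-1) = -19 + 6 = -13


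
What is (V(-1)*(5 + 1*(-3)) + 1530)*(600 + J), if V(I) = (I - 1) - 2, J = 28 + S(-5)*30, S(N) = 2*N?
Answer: 499216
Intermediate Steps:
J = -272 (J = 28 + (2*(-5))*30 = 28 - 10*30 = 28 - 300 = -272)
V(I) = -3 + I (V(I) = (-1 + I) - 2 = -3 + I)
(V(-1)*(5 + 1*(-3)) + 1530)*(600 + J) = ((-3 - 1)*(5 + 1*(-3)) + 1530)*(600 - 272) = (-4*(5 - 3) + 1530)*328 = (-4*2 + 1530)*328 = (-8 + 1530)*328 = 1522*328 = 499216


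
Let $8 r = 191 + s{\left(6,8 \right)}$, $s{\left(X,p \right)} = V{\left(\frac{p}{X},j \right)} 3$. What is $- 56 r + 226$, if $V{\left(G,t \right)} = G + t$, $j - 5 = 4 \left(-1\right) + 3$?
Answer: $-1223$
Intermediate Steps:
$j = 4$ ($j = 5 + \left(4 \left(-1\right) + 3\right) = 5 + \left(-4 + 3\right) = 5 - 1 = 4$)
$s{\left(X,p \right)} = 12 + \frac{3 p}{X}$ ($s{\left(X,p \right)} = \left(\frac{p}{X} + 4\right) 3 = \left(4 + \frac{p}{X}\right) 3 = 12 + \frac{3 p}{X}$)
$r = \frac{207}{8}$ ($r = \frac{191 + \left(12 + 3 \cdot 8 \cdot \frac{1}{6}\right)}{8} = \frac{191 + \left(12 + 4\right)}{8} = \frac{191 + 16}{8} = \frac{1}{8} \cdot 207 = \frac{207}{8} \approx 25.875$)
$- 56 r + 226 = \left(-56\right) \frac{207}{8} + 226 = -1449 + 226 = -1223$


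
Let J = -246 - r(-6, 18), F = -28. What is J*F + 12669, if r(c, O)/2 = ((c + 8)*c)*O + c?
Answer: 7125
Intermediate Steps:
r(c, O) = 2*c + 2*O*c*(8 + c) (r(c, O) = 2*(((c + 8)*c)*O + c) = 2*(((8 + c)*c)*O + c) = 2*((c*(8 + c))*O + c) = 2*(O*c*(8 + c) + c) = 2*(c + O*c*(8 + c)) = 2*c + 2*O*c*(8 + c))
J = 198 (J = -246 - 2*(-6)*(1 + 8*18 + 18*(-6)) = -246 - 2*(-6)*(1 + 144 - 108) = -246 - 2*(-6)*37 = -246 - 1*(-444) = -246 + 444 = 198)
J*F + 12669 = 198*(-28) + 12669 = -5544 + 12669 = 7125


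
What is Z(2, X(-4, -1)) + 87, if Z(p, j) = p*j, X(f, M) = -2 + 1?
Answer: 85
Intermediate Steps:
X(f, M) = -1
Z(p, j) = j*p
Z(2, X(-4, -1)) + 87 = -1*2 + 87 = -2 + 87 = 85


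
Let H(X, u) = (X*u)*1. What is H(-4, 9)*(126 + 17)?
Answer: -5148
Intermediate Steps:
H(X, u) = X*u
H(-4, 9)*(126 + 17) = (-4*9)*(126 + 17) = -36*143 = -5148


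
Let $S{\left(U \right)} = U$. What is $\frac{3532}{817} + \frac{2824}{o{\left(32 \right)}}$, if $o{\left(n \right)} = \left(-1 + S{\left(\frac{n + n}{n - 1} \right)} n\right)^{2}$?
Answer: $\frac{16586423636}{3323792113} \approx 4.9902$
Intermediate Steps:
$o{\left(n \right)} = \left(-1 + \frac{2 n^{2}}{-1 + n}\right)^{2}$ ($o{\left(n \right)} = \left(-1 + \frac{n + n}{n - 1} n\right)^{2} = \left(-1 + \frac{2 n}{-1 + n} n\right)^{2} = \left(-1 + \frac{2 n^{2}}{-1 + n}\right)^{2}$)
$\frac{3532}{817} + \frac{2824}{o{\left(32 \right)}} = \frac{3532}{817} + \frac{2824}{\frac{1}{\left(-1 + 32\right)^{2}} \left(1 - 32 + 2 \cdot 32^{2}\right)^{2}} = 3532 \cdot \frac{1}{817} + \frac{2824}{\frac{1}{961} \left(1 - 32 + 2 \cdot 1024\right)^{2}} = \frac{3532}{817} + \frac{2824}{\frac{1}{961} \left(1 - 32 + 2048\right)^{2}} = \frac{3532}{817} + \frac{2824}{\frac{1}{961} \cdot 2017^{2}} = \frac{3532}{817} + \frac{2824}{\frac{1}{961} \cdot 4068289} = \frac{3532}{817} + \frac{2824}{\frac{4068289}{961}} = \frac{3532}{817} + 2824 \cdot \frac{961}{4068289} = \frac{3532}{817} + \frac{2713864}{4068289} = \frac{16586423636}{3323792113}$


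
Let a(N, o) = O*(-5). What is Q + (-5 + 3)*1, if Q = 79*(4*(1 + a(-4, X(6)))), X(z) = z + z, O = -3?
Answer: 5054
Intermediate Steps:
X(z) = 2*z
a(N, o) = 15 (a(N, o) = -3*(-5) = 15)
Q = 5056 (Q = 79*(4*(1 + 15)) = 79*(4*16) = 79*64 = 5056)
Q + (-5 + 3)*1 = 5056 + (-5 + 3)*1 = 5056 - 2*1 = 5056 - 2 = 5054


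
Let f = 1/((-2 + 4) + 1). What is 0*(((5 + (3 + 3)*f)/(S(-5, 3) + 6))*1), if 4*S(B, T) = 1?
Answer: 0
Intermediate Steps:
f = ⅓ (f = 1/(2 + 1) = 1/3 = ⅓ ≈ 0.33333)
S(B, T) = ¼ (S(B, T) = (¼)*1 = ¼)
0*(((5 + (3 + 3)*f)/(S(-5, 3) + 6))*1) = 0*(((5 + (3 + 3)*(⅓))/(¼ + 6))*1) = 0*(((5 + 6*(⅓))/(25/4))*1) = 0*(((5 + 2)*(4/25))*1) = 0*((7*(4/25))*1) = 0*((28/25)*1) = 0*(28/25) = 0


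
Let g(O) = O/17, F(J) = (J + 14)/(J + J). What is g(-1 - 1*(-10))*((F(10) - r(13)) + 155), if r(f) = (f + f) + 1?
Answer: 342/5 ≈ 68.400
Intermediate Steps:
F(J) = (14 + J)/(2*J) (F(J) = (14 + J)/((2*J)) = (14 + J)*(1/(2*J)) = (14 + J)/(2*J))
r(f) = 1 + 2*f (r(f) = 2*f + 1 = 1 + 2*f)
g(O) = O/17 (g(O) = O*(1/17) = O/17)
g(-1 - 1*(-10))*((F(10) - r(13)) + 155) = ((-1 - 1*(-10))/17)*(((½)*(14 + 10)/10 - (1 + 2*13)) + 155) = ((-1 + 10)/17)*(((½)*(⅒)*24 - (1 + 26)) + 155) = ((1/17)*9)*((6/5 - 1*27) + 155) = 9*((6/5 - 27) + 155)/17 = 9*(-129/5 + 155)/17 = (9/17)*(646/5) = 342/5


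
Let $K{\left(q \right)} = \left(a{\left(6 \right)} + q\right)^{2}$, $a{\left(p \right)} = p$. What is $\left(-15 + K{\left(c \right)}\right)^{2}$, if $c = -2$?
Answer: $1$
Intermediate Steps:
$K{\left(q \right)} = \left(6 + q\right)^{2}$
$\left(-15 + K{\left(c \right)}\right)^{2} = \left(-15 + \left(6 - 2\right)^{2}\right)^{2} = \left(-15 + 4^{2}\right)^{2} = \left(-15 + 16\right)^{2} = 1^{2} = 1$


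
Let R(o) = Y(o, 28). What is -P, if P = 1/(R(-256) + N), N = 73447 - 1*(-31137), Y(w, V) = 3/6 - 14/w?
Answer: -128/13386823 ≈ -9.5616e-6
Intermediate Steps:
Y(w, V) = ½ - 14/w (Y(w, V) = 3*(⅙) - 14/w = ½ - 14/w)
R(o) = (-28 + o)/(2*o)
N = 104584 (N = 73447 + 31137 = 104584)
P = 128/13386823 (P = 1/((½)*(-28 - 256)/(-256) + 104584) = 1/((½)*(-1/256)*(-284) + 104584) = 1/(71/128 + 104584) = 1/(13386823/128) = 128/13386823 ≈ 9.5616e-6)
-P = -1*128/13386823 = -128/13386823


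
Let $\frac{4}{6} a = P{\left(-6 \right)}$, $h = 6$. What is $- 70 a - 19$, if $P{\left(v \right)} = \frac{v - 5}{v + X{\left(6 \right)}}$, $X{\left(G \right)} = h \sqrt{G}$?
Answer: $\frac{39}{2} + \frac{77 \sqrt{6}}{2} \approx 113.81$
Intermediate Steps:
$X{\left(G \right)} = 6 \sqrt{G}$
$P{\left(v \right)} = \frac{-5 + v}{v + 6 \sqrt{6}}$ ($P{\left(v \right)} = \frac{v - 5}{v + 6 \sqrt{6}} = \frac{-5 + v}{v + 6 \sqrt{6}}$)
$a = - \frac{33}{2 \left(-6 + 6 \sqrt{6}\right)}$ ($a = \frac{3 \frac{-5 - 6}{-6 + 6 \sqrt{6}}}{2} = \frac{3 \frac{1}{-6 + 6 \sqrt{6}} \left(-11\right)}{2} = \frac{3 \left(- \frac{11}{-6 + 6 \sqrt{6}}\right)}{2} = - \frac{33}{2 \left(-6 + 6 \sqrt{6}\right)} \approx -1.8972$)
$- 70 a - 19 = - 70 \left(- \frac{11}{20} - \frac{11 \sqrt{6}}{20}\right) - 19 = \left(\frac{77}{2} + \frac{77 \sqrt{6}}{2}\right) - 19 = \frac{39}{2} + \frac{77 \sqrt{6}}{2}$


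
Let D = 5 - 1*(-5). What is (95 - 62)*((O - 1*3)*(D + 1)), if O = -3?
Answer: -2178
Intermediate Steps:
D = 10 (D = 5 + 5 = 10)
(95 - 62)*((O - 1*3)*(D + 1)) = (95 - 62)*((-3 - 1*3)*(10 + 1)) = 33*((-3 - 3)*11) = 33*(-6*11) = 33*(-66) = -2178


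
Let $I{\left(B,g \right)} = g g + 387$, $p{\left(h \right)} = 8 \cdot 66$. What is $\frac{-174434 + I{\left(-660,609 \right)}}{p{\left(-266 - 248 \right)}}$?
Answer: $\frac{8947}{24} \approx 372.79$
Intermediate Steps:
$p{\left(h \right)} = 528$
$I{\left(B,g \right)} = 387 + g^{2}$ ($I{\left(B,g \right)} = g^{2} + 387 = 387 + g^{2}$)
$\frac{-174434 + I{\left(-660,609 \right)}}{p{\left(-266 - 248 \right)}} = \frac{-174434 + \left(387 + 609^{2}\right)}{528} = \left(-174434 + \left(387 + 370881\right)\right) \frac{1}{528} = \left(-174434 + 371268\right) \frac{1}{528} = 196834 \cdot \frac{1}{528} = \frac{8947}{24}$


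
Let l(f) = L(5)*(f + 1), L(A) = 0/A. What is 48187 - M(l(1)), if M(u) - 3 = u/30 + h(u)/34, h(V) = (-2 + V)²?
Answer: 819126/17 ≈ 48184.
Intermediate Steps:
L(A) = 0
l(f) = 0 (l(f) = 0*(f + 1) = 0*(1 + f) = 0)
M(u) = 3 + u/30 + (-2 + u)²/34 (M(u) = 3 + (u/30 + (-2 + u)²/34) = 3 + u/30 + (-2 + u)²/34)
48187 - M(l(1)) = 48187 - (53/17 - 43/510*0 + (1/34)*0²) = 48187 - (53/17 + 0 + (1/34)*0) = 48187 - (53/17 + 0 + 0) = 48187 - 1*53/17 = 48187 - 53/17 = 819126/17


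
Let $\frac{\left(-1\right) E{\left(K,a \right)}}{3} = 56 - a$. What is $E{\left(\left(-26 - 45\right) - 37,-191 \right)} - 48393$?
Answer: $-49134$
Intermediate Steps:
$E{\left(K,a \right)} = -168 + 3 a$ ($E{\left(K,a \right)} = - 3 \left(56 - a\right) = -168 + 3 a$)
$E{\left(\left(-26 - 45\right) - 37,-191 \right)} - 48393 = \left(-168 + 3 \left(-191\right)\right) - 48393 = \left(-168 - 573\right) - 48393 = -741 - 48393 = -49134$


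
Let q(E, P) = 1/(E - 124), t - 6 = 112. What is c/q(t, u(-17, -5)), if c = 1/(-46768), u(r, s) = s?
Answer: 3/23384 ≈ 0.00012829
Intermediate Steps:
t = 118 (t = 6 + 112 = 118)
c = -1/46768 ≈ -2.1382e-5
q(E, P) = 1/(-124 + E)
c/q(t, u(-17, -5)) = -1/(46768*(1/(-124 + 118))) = -1/(46768*(1/(-6))) = -1/(46768*(-⅙)) = -1/46768*(-6) = 3/23384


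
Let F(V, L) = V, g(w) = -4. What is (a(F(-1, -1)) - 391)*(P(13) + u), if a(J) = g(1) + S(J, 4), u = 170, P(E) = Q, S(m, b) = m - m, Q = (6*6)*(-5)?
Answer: 3950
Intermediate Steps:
Q = -180 (Q = 36*(-5) = -180)
S(m, b) = 0
P(E) = -180
a(J) = -4 (a(J) = -4 + 0 = -4)
(a(F(-1, -1)) - 391)*(P(13) + u) = (-4 - 391)*(-180 + 170) = -395*(-10) = 3950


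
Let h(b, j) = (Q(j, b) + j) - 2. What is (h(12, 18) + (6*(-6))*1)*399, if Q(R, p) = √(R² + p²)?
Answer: -7980 + 2394*√13 ≈ 651.69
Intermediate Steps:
h(b, j) = -2 + j + √(b² + j²) (h(b, j) = (√(j² + b²) + j) - 2 = (√(b² + j²) + j) - 2 = (j + √(b² + j²)) - 2 = -2 + j + √(b² + j²))
(h(12, 18) + (6*(-6))*1)*399 = ((-2 + 18 + √(12² + 18²)) + (6*(-6))*1)*399 = ((-2 + 18 + √(144 + 324)) - 36*1)*399 = ((-2 + 18 + √468) - 36)*399 = ((-2 + 18 + 6*√13) - 36)*399 = ((16 + 6*√13) - 36)*399 = (-20 + 6*√13)*399 = -7980 + 2394*√13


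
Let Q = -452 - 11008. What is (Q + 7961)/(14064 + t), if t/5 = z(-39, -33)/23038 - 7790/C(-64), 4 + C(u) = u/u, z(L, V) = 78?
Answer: -120914943/934675283 ≈ -0.12937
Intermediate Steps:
C(u) = -3 (C(u) = -4 + u/u = -4 + 1 = -3)
Q = -11460
t = 448665635/34557 (t = 5*(78/23038 - 7790/(-3)) = 5*(78*(1/23038) - 7790*(-⅓)) = 5*(39/11519 + 7790/3) = 5*(89733127/34557) = 448665635/34557 ≈ 12983.)
(Q + 7961)/(14064 + t) = (-11460 + 7961)/(14064 + 448665635/34557) = -3499/934675283/34557 = -3499*34557/934675283 = -120914943/934675283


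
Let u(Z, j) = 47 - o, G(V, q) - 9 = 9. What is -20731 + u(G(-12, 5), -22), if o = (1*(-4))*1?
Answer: -20680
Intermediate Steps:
o = -4 (o = -4*1 = -4)
G(V, q) = 18 (G(V, q) = 9 + 9 = 18)
u(Z, j) = 51 (u(Z, j) = 47 - 1*(-4) = 47 + 4 = 51)
-20731 + u(G(-12, 5), -22) = -20731 + 51 = -20680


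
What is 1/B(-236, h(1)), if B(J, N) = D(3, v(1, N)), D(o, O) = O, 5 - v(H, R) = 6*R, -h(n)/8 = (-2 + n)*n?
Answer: -1/43 ≈ -0.023256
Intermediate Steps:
h(n) = -8*n*(-2 + n) (h(n) = -8*(-2 + n)*n = -8*n*(-2 + n))
v(H, R) = 5 - 6*R
B(J, N) = 5 - 6*N
1/B(-236, h(1)) = 1/(5 - 48*(2 - 1*1)) = 1/(5 - 48*(2 - 1)) = 1/(5 - 48) = 1/(-43) = -1/43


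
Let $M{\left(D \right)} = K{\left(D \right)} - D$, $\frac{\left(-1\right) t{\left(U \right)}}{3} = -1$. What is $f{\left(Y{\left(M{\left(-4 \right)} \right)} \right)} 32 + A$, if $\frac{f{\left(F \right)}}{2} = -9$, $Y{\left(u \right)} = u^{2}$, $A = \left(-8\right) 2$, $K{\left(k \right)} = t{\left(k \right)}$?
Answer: $-592$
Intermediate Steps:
$t{\left(U \right)} = 3$ ($t{\left(U \right)} = \left(-3\right) \left(-1\right) = 3$)
$K{\left(k \right)} = 3$
$A = -16$
$M{\left(D \right)} = 3 - D$
$f{\left(F \right)} = -18$ ($f{\left(F \right)} = 2 \left(-9\right) = -18$)
$f{\left(Y{\left(M{\left(-4 \right)} \right)} \right)} 32 + A = \left(-18\right) 32 - 16 = -576 - 16 = -592$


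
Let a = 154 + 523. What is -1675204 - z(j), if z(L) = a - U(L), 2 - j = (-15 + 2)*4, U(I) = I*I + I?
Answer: -1672911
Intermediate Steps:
U(I) = I + I² (U(I) = I² + I = I + I²)
a = 677
j = 54 (j = 2 - (-15 + 2)*4 = 2 - (-13)*4 = 2 - 1*(-52) = 2 + 52 = 54)
z(L) = 677 - L*(1 + L)
-1675204 - z(j) = -1675204 - (677 - 1*54*(1 + 54)) = -1675204 - (677 - 1*54*55) = -1675204 - (677 - 2970) = -1675204 - 1*(-2293) = -1675204 + 2293 = -1672911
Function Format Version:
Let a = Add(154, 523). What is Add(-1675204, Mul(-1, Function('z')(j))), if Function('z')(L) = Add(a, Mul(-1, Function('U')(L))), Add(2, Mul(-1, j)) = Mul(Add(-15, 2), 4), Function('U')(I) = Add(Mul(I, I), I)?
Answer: -1672911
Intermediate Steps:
Function('U')(I) = Add(I, Pow(I, 2)) (Function('U')(I) = Add(Pow(I, 2), I) = Add(I, Pow(I, 2)))
a = 677
j = 54 (j = Add(2, Mul(-1, Mul(Add(-15, 2), 4))) = Add(2, Mul(-1, Mul(-13, 4))) = Add(2, Mul(-1, -52)) = Add(2, 52) = 54)
Function('z')(L) = Add(677, Mul(-1, L, Add(1, L))) (Function('z')(L) = Add(677, Mul(-1, Mul(L, Add(1, L)))) = Add(677, Mul(-1, L, Add(1, L))))
Add(-1675204, Mul(-1, Function('z')(j))) = Add(-1675204, Mul(-1, Add(677, Mul(-1, 54, Add(1, 54))))) = Add(-1675204, Mul(-1, Add(677, Mul(-1, 54, 55)))) = Add(-1675204, Mul(-1, Add(677, -2970))) = Add(-1675204, Mul(-1, -2293)) = Add(-1675204, 2293) = -1672911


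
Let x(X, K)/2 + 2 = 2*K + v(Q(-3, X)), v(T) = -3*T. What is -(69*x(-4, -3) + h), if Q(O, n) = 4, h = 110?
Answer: 2650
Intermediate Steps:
x(X, K) = -28 + 4*K (x(X, K) = -4 + 2*(2*K - 3*4) = -4 + 2*(2*K - 12) = -4 + 2*(-12 + 2*K) = -4 + (-24 + 4*K) = -28 + 4*K)
-(69*x(-4, -3) + h) = -(69*(-28 + 4*(-3)) + 110) = -(69*(-28 - 12) + 110) = -(69*(-40) + 110) = -(-2760 + 110) = -1*(-2650) = 2650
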